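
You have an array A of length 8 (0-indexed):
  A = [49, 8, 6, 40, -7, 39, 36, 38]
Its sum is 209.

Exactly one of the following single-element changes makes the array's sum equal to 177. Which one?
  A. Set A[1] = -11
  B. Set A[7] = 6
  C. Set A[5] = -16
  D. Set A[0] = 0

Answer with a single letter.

Answer: B

Derivation:
Option A: A[1] 8->-11, delta=-19, new_sum=209+(-19)=190
Option B: A[7] 38->6, delta=-32, new_sum=209+(-32)=177 <-- matches target
Option C: A[5] 39->-16, delta=-55, new_sum=209+(-55)=154
Option D: A[0] 49->0, delta=-49, new_sum=209+(-49)=160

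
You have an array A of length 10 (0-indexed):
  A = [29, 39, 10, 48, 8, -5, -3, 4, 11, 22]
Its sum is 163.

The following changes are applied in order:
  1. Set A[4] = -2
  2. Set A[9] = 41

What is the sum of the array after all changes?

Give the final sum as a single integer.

Initial sum: 163
Change 1: A[4] 8 -> -2, delta = -10, sum = 153
Change 2: A[9] 22 -> 41, delta = 19, sum = 172

Answer: 172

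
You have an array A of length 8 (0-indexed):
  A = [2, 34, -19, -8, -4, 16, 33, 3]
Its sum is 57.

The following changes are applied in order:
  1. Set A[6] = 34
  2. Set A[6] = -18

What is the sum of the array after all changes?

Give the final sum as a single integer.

Initial sum: 57
Change 1: A[6] 33 -> 34, delta = 1, sum = 58
Change 2: A[6] 34 -> -18, delta = -52, sum = 6

Answer: 6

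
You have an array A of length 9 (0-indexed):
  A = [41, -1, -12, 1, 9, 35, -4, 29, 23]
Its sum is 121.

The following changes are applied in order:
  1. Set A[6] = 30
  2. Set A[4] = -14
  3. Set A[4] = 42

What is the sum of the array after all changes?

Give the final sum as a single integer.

Initial sum: 121
Change 1: A[6] -4 -> 30, delta = 34, sum = 155
Change 2: A[4] 9 -> -14, delta = -23, sum = 132
Change 3: A[4] -14 -> 42, delta = 56, sum = 188

Answer: 188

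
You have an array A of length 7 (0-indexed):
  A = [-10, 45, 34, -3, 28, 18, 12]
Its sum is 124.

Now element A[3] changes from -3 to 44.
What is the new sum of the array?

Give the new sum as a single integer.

Old value at index 3: -3
New value at index 3: 44
Delta = 44 - -3 = 47
New sum = old_sum + delta = 124 + (47) = 171

Answer: 171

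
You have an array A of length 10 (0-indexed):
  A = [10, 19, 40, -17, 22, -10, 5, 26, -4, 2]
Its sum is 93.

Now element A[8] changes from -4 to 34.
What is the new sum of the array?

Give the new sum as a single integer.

Answer: 131

Derivation:
Old value at index 8: -4
New value at index 8: 34
Delta = 34 - -4 = 38
New sum = old_sum + delta = 93 + (38) = 131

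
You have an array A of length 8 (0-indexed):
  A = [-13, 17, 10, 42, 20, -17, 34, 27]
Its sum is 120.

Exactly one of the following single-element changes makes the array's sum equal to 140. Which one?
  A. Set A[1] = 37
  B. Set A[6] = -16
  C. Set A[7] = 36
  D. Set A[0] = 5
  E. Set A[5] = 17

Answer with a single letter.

Answer: A

Derivation:
Option A: A[1] 17->37, delta=20, new_sum=120+(20)=140 <-- matches target
Option B: A[6] 34->-16, delta=-50, new_sum=120+(-50)=70
Option C: A[7] 27->36, delta=9, new_sum=120+(9)=129
Option D: A[0] -13->5, delta=18, new_sum=120+(18)=138
Option E: A[5] -17->17, delta=34, new_sum=120+(34)=154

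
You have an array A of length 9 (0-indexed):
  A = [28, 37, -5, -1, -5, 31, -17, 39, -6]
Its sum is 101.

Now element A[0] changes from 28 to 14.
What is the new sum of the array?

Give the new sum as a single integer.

Old value at index 0: 28
New value at index 0: 14
Delta = 14 - 28 = -14
New sum = old_sum + delta = 101 + (-14) = 87

Answer: 87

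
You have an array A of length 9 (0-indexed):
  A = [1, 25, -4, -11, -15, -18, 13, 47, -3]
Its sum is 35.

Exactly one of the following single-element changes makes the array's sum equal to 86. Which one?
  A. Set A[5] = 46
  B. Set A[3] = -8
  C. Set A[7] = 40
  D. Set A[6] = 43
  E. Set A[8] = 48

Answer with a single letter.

Answer: E

Derivation:
Option A: A[5] -18->46, delta=64, new_sum=35+(64)=99
Option B: A[3] -11->-8, delta=3, new_sum=35+(3)=38
Option C: A[7] 47->40, delta=-7, new_sum=35+(-7)=28
Option D: A[6] 13->43, delta=30, new_sum=35+(30)=65
Option E: A[8] -3->48, delta=51, new_sum=35+(51)=86 <-- matches target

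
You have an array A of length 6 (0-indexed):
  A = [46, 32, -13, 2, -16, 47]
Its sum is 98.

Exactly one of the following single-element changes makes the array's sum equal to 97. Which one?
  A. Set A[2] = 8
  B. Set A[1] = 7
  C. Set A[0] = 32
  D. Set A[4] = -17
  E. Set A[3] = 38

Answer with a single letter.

Option A: A[2] -13->8, delta=21, new_sum=98+(21)=119
Option B: A[1] 32->7, delta=-25, new_sum=98+(-25)=73
Option C: A[0] 46->32, delta=-14, new_sum=98+(-14)=84
Option D: A[4] -16->-17, delta=-1, new_sum=98+(-1)=97 <-- matches target
Option E: A[3] 2->38, delta=36, new_sum=98+(36)=134

Answer: D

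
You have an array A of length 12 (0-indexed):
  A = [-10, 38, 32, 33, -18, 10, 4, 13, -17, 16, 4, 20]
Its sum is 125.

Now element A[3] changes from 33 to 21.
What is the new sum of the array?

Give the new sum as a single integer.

Old value at index 3: 33
New value at index 3: 21
Delta = 21 - 33 = -12
New sum = old_sum + delta = 125 + (-12) = 113

Answer: 113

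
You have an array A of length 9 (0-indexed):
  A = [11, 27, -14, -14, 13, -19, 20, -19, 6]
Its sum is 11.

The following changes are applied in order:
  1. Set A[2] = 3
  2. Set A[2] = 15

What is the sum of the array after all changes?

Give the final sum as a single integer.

Initial sum: 11
Change 1: A[2] -14 -> 3, delta = 17, sum = 28
Change 2: A[2] 3 -> 15, delta = 12, sum = 40

Answer: 40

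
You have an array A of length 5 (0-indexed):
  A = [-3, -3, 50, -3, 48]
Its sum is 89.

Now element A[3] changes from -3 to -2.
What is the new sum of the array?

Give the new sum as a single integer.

Answer: 90

Derivation:
Old value at index 3: -3
New value at index 3: -2
Delta = -2 - -3 = 1
New sum = old_sum + delta = 89 + (1) = 90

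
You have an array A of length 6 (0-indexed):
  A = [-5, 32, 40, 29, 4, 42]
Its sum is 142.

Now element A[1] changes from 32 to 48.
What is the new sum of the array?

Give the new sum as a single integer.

Answer: 158

Derivation:
Old value at index 1: 32
New value at index 1: 48
Delta = 48 - 32 = 16
New sum = old_sum + delta = 142 + (16) = 158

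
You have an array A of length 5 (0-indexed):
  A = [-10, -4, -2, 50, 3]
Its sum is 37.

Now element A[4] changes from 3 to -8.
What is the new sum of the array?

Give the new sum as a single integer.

Old value at index 4: 3
New value at index 4: -8
Delta = -8 - 3 = -11
New sum = old_sum + delta = 37 + (-11) = 26

Answer: 26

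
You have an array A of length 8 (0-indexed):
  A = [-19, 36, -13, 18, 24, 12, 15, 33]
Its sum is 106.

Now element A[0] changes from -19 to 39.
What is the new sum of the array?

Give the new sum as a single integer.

Old value at index 0: -19
New value at index 0: 39
Delta = 39 - -19 = 58
New sum = old_sum + delta = 106 + (58) = 164

Answer: 164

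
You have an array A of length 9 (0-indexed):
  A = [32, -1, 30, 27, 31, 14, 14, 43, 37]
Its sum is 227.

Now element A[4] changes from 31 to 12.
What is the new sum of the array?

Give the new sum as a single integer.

Old value at index 4: 31
New value at index 4: 12
Delta = 12 - 31 = -19
New sum = old_sum + delta = 227 + (-19) = 208

Answer: 208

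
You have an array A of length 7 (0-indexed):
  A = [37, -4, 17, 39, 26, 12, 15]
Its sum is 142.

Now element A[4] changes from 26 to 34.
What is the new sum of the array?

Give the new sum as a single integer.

Old value at index 4: 26
New value at index 4: 34
Delta = 34 - 26 = 8
New sum = old_sum + delta = 142 + (8) = 150

Answer: 150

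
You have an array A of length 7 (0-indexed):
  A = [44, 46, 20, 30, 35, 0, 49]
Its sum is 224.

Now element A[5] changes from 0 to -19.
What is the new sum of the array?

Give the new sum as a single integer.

Answer: 205

Derivation:
Old value at index 5: 0
New value at index 5: -19
Delta = -19 - 0 = -19
New sum = old_sum + delta = 224 + (-19) = 205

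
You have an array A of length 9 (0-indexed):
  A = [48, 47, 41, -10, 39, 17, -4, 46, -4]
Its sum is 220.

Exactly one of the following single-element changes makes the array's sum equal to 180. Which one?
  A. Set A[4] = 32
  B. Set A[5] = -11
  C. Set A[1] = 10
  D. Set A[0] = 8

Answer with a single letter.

Answer: D

Derivation:
Option A: A[4] 39->32, delta=-7, new_sum=220+(-7)=213
Option B: A[5] 17->-11, delta=-28, new_sum=220+(-28)=192
Option C: A[1] 47->10, delta=-37, new_sum=220+(-37)=183
Option D: A[0] 48->8, delta=-40, new_sum=220+(-40)=180 <-- matches target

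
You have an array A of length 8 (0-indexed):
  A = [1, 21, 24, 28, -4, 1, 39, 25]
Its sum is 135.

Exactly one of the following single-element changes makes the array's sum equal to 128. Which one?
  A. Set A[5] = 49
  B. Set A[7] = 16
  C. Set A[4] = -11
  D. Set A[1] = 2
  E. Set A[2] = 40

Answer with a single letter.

Answer: C

Derivation:
Option A: A[5] 1->49, delta=48, new_sum=135+(48)=183
Option B: A[7] 25->16, delta=-9, new_sum=135+(-9)=126
Option C: A[4] -4->-11, delta=-7, new_sum=135+(-7)=128 <-- matches target
Option D: A[1] 21->2, delta=-19, new_sum=135+(-19)=116
Option E: A[2] 24->40, delta=16, new_sum=135+(16)=151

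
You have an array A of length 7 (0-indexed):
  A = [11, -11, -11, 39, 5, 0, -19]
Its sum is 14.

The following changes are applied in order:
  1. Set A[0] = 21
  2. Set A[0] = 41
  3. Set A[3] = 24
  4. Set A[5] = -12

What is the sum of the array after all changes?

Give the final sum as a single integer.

Initial sum: 14
Change 1: A[0] 11 -> 21, delta = 10, sum = 24
Change 2: A[0] 21 -> 41, delta = 20, sum = 44
Change 3: A[3] 39 -> 24, delta = -15, sum = 29
Change 4: A[5] 0 -> -12, delta = -12, sum = 17

Answer: 17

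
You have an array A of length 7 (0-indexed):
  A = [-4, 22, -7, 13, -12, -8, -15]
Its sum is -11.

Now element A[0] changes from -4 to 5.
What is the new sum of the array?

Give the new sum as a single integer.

Old value at index 0: -4
New value at index 0: 5
Delta = 5 - -4 = 9
New sum = old_sum + delta = -11 + (9) = -2

Answer: -2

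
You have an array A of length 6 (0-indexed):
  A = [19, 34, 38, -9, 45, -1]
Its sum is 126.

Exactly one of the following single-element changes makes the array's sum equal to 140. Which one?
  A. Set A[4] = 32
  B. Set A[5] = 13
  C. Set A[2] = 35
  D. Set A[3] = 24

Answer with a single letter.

Answer: B

Derivation:
Option A: A[4] 45->32, delta=-13, new_sum=126+(-13)=113
Option B: A[5] -1->13, delta=14, new_sum=126+(14)=140 <-- matches target
Option C: A[2] 38->35, delta=-3, new_sum=126+(-3)=123
Option D: A[3] -9->24, delta=33, new_sum=126+(33)=159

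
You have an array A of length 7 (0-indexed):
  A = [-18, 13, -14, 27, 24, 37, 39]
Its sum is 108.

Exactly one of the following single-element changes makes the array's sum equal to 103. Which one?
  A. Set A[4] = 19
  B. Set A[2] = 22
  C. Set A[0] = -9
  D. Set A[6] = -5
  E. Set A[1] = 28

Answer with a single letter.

Answer: A

Derivation:
Option A: A[4] 24->19, delta=-5, new_sum=108+(-5)=103 <-- matches target
Option B: A[2] -14->22, delta=36, new_sum=108+(36)=144
Option C: A[0] -18->-9, delta=9, new_sum=108+(9)=117
Option D: A[6] 39->-5, delta=-44, new_sum=108+(-44)=64
Option E: A[1] 13->28, delta=15, new_sum=108+(15)=123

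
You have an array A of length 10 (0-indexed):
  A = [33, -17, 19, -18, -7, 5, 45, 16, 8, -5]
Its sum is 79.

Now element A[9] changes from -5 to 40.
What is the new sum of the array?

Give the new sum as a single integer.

Answer: 124

Derivation:
Old value at index 9: -5
New value at index 9: 40
Delta = 40 - -5 = 45
New sum = old_sum + delta = 79 + (45) = 124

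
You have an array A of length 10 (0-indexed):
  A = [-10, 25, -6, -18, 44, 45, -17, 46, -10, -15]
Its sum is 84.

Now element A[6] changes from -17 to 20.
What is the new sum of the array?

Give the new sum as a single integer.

Old value at index 6: -17
New value at index 6: 20
Delta = 20 - -17 = 37
New sum = old_sum + delta = 84 + (37) = 121

Answer: 121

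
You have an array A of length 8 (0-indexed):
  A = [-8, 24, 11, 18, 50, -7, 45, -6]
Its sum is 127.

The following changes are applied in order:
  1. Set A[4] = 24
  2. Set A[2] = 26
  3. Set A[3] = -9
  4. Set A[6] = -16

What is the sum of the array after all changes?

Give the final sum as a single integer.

Initial sum: 127
Change 1: A[4] 50 -> 24, delta = -26, sum = 101
Change 2: A[2] 11 -> 26, delta = 15, sum = 116
Change 3: A[3] 18 -> -9, delta = -27, sum = 89
Change 4: A[6] 45 -> -16, delta = -61, sum = 28

Answer: 28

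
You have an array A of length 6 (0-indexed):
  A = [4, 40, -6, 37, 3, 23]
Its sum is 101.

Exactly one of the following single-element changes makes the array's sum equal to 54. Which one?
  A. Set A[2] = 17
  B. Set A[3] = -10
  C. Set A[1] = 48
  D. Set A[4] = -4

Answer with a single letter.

Option A: A[2] -6->17, delta=23, new_sum=101+(23)=124
Option B: A[3] 37->-10, delta=-47, new_sum=101+(-47)=54 <-- matches target
Option C: A[1] 40->48, delta=8, new_sum=101+(8)=109
Option D: A[4] 3->-4, delta=-7, new_sum=101+(-7)=94

Answer: B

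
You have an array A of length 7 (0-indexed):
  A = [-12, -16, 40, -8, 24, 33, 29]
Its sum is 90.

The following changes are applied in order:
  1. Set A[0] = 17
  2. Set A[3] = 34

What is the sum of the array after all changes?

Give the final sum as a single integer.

Initial sum: 90
Change 1: A[0] -12 -> 17, delta = 29, sum = 119
Change 2: A[3] -8 -> 34, delta = 42, sum = 161

Answer: 161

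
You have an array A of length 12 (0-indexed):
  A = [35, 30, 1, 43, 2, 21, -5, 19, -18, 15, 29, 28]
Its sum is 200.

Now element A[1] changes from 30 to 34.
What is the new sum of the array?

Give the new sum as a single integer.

Old value at index 1: 30
New value at index 1: 34
Delta = 34 - 30 = 4
New sum = old_sum + delta = 200 + (4) = 204

Answer: 204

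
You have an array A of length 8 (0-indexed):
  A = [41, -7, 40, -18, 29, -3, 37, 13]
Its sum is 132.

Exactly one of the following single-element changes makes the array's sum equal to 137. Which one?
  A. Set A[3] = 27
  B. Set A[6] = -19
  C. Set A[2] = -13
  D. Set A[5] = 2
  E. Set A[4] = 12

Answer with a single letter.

Answer: D

Derivation:
Option A: A[3] -18->27, delta=45, new_sum=132+(45)=177
Option B: A[6] 37->-19, delta=-56, new_sum=132+(-56)=76
Option C: A[2] 40->-13, delta=-53, new_sum=132+(-53)=79
Option D: A[5] -3->2, delta=5, new_sum=132+(5)=137 <-- matches target
Option E: A[4] 29->12, delta=-17, new_sum=132+(-17)=115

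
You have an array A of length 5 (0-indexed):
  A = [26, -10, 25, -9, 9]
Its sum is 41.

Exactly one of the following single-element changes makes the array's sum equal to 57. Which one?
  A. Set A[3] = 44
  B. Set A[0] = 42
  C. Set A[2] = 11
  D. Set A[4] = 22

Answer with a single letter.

Option A: A[3] -9->44, delta=53, new_sum=41+(53)=94
Option B: A[0] 26->42, delta=16, new_sum=41+(16)=57 <-- matches target
Option C: A[2] 25->11, delta=-14, new_sum=41+(-14)=27
Option D: A[4] 9->22, delta=13, new_sum=41+(13)=54

Answer: B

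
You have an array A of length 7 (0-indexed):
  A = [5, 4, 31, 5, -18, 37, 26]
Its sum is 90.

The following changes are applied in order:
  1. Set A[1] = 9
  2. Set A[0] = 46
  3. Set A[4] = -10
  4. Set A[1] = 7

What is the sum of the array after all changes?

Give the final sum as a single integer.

Initial sum: 90
Change 1: A[1] 4 -> 9, delta = 5, sum = 95
Change 2: A[0] 5 -> 46, delta = 41, sum = 136
Change 3: A[4] -18 -> -10, delta = 8, sum = 144
Change 4: A[1] 9 -> 7, delta = -2, sum = 142

Answer: 142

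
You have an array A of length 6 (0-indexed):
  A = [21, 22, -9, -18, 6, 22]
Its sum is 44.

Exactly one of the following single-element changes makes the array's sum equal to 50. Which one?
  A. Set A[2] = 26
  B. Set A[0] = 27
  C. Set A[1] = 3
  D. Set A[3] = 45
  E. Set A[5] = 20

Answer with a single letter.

Answer: B

Derivation:
Option A: A[2] -9->26, delta=35, new_sum=44+(35)=79
Option B: A[0] 21->27, delta=6, new_sum=44+(6)=50 <-- matches target
Option C: A[1] 22->3, delta=-19, new_sum=44+(-19)=25
Option D: A[3] -18->45, delta=63, new_sum=44+(63)=107
Option E: A[5] 22->20, delta=-2, new_sum=44+(-2)=42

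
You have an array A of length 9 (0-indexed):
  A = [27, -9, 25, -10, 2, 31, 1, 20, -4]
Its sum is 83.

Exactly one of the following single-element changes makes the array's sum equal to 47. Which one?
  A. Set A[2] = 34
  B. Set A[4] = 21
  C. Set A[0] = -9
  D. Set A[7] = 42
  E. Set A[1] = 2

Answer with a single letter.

Option A: A[2] 25->34, delta=9, new_sum=83+(9)=92
Option B: A[4] 2->21, delta=19, new_sum=83+(19)=102
Option C: A[0] 27->-9, delta=-36, new_sum=83+(-36)=47 <-- matches target
Option D: A[7] 20->42, delta=22, new_sum=83+(22)=105
Option E: A[1] -9->2, delta=11, new_sum=83+(11)=94

Answer: C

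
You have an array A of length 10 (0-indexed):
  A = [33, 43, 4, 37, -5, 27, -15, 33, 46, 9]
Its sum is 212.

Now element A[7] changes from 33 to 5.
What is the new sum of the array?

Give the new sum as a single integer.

Answer: 184

Derivation:
Old value at index 7: 33
New value at index 7: 5
Delta = 5 - 33 = -28
New sum = old_sum + delta = 212 + (-28) = 184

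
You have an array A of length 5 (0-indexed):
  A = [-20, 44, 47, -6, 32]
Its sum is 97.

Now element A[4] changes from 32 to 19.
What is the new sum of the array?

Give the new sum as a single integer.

Old value at index 4: 32
New value at index 4: 19
Delta = 19 - 32 = -13
New sum = old_sum + delta = 97 + (-13) = 84

Answer: 84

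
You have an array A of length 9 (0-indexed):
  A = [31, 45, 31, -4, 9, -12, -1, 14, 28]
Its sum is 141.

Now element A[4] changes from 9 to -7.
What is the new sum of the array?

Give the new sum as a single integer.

Old value at index 4: 9
New value at index 4: -7
Delta = -7 - 9 = -16
New sum = old_sum + delta = 141 + (-16) = 125

Answer: 125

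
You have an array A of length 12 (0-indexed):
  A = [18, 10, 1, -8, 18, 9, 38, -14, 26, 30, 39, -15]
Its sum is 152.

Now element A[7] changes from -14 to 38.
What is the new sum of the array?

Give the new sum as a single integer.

Old value at index 7: -14
New value at index 7: 38
Delta = 38 - -14 = 52
New sum = old_sum + delta = 152 + (52) = 204

Answer: 204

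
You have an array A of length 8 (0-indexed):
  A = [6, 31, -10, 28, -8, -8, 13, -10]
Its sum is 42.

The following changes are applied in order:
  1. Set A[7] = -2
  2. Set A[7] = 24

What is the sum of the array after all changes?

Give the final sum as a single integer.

Answer: 76

Derivation:
Initial sum: 42
Change 1: A[7] -10 -> -2, delta = 8, sum = 50
Change 2: A[7] -2 -> 24, delta = 26, sum = 76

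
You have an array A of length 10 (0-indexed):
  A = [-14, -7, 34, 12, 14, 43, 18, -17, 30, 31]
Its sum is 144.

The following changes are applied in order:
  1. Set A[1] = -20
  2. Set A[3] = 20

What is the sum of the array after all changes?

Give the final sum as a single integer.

Initial sum: 144
Change 1: A[1] -7 -> -20, delta = -13, sum = 131
Change 2: A[3] 12 -> 20, delta = 8, sum = 139

Answer: 139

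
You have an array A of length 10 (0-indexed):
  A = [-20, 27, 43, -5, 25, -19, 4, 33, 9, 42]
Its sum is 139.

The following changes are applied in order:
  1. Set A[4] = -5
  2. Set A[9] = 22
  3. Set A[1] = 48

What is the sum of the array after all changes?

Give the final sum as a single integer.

Initial sum: 139
Change 1: A[4] 25 -> -5, delta = -30, sum = 109
Change 2: A[9] 42 -> 22, delta = -20, sum = 89
Change 3: A[1] 27 -> 48, delta = 21, sum = 110

Answer: 110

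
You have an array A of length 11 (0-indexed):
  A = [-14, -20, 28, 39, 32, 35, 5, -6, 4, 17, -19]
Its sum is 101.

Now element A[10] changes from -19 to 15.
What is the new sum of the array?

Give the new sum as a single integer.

Old value at index 10: -19
New value at index 10: 15
Delta = 15 - -19 = 34
New sum = old_sum + delta = 101 + (34) = 135

Answer: 135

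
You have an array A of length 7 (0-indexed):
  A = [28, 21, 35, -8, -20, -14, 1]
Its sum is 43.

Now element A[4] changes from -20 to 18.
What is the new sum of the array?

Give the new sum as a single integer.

Answer: 81

Derivation:
Old value at index 4: -20
New value at index 4: 18
Delta = 18 - -20 = 38
New sum = old_sum + delta = 43 + (38) = 81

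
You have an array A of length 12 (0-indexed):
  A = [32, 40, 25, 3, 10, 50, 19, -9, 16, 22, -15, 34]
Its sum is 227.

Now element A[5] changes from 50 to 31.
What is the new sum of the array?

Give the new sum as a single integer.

Answer: 208

Derivation:
Old value at index 5: 50
New value at index 5: 31
Delta = 31 - 50 = -19
New sum = old_sum + delta = 227 + (-19) = 208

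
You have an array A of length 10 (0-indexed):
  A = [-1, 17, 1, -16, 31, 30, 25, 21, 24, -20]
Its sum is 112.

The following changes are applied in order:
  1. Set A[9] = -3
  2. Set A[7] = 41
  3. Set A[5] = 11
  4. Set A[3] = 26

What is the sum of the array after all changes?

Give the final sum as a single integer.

Answer: 172

Derivation:
Initial sum: 112
Change 1: A[9] -20 -> -3, delta = 17, sum = 129
Change 2: A[7] 21 -> 41, delta = 20, sum = 149
Change 3: A[5] 30 -> 11, delta = -19, sum = 130
Change 4: A[3] -16 -> 26, delta = 42, sum = 172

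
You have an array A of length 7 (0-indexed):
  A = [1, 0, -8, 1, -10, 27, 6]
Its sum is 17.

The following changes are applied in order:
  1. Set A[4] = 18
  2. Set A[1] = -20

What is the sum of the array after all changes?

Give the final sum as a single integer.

Initial sum: 17
Change 1: A[4] -10 -> 18, delta = 28, sum = 45
Change 2: A[1] 0 -> -20, delta = -20, sum = 25

Answer: 25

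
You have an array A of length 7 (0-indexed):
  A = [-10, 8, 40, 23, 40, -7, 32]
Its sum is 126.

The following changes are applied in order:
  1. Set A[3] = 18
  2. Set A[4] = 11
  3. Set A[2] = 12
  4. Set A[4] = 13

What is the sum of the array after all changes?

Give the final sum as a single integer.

Initial sum: 126
Change 1: A[3] 23 -> 18, delta = -5, sum = 121
Change 2: A[4] 40 -> 11, delta = -29, sum = 92
Change 3: A[2] 40 -> 12, delta = -28, sum = 64
Change 4: A[4] 11 -> 13, delta = 2, sum = 66

Answer: 66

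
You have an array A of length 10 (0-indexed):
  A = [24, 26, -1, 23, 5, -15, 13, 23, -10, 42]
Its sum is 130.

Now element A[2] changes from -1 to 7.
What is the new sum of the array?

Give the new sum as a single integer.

Old value at index 2: -1
New value at index 2: 7
Delta = 7 - -1 = 8
New sum = old_sum + delta = 130 + (8) = 138

Answer: 138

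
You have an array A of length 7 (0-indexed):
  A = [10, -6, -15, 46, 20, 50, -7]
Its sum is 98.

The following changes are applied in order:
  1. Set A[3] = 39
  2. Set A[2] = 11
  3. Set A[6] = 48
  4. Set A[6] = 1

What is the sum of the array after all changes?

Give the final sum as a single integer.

Answer: 125

Derivation:
Initial sum: 98
Change 1: A[3] 46 -> 39, delta = -7, sum = 91
Change 2: A[2] -15 -> 11, delta = 26, sum = 117
Change 3: A[6] -7 -> 48, delta = 55, sum = 172
Change 4: A[6] 48 -> 1, delta = -47, sum = 125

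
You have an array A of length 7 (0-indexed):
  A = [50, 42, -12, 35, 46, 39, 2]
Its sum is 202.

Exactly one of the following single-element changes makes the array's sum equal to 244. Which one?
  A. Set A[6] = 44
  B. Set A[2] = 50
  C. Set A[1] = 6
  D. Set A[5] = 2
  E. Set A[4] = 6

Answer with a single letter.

Option A: A[6] 2->44, delta=42, new_sum=202+(42)=244 <-- matches target
Option B: A[2] -12->50, delta=62, new_sum=202+(62)=264
Option C: A[1] 42->6, delta=-36, new_sum=202+(-36)=166
Option D: A[5] 39->2, delta=-37, new_sum=202+(-37)=165
Option E: A[4] 46->6, delta=-40, new_sum=202+(-40)=162

Answer: A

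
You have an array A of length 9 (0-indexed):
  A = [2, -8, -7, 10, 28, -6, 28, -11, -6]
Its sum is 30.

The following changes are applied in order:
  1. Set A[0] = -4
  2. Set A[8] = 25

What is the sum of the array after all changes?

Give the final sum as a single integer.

Initial sum: 30
Change 1: A[0] 2 -> -4, delta = -6, sum = 24
Change 2: A[8] -6 -> 25, delta = 31, sum = 55

Answer: 55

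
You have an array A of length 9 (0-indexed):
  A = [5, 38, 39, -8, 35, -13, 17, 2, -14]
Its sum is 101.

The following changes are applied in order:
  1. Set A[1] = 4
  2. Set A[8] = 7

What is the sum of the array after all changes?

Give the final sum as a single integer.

Answer: 88

Derivation:
Initial sum: 101
Change 1: A[1] 38 -> 4, delta = -34, sum = 67
Change 2: A[8] -14 -> 7, delta = 21, sum = 88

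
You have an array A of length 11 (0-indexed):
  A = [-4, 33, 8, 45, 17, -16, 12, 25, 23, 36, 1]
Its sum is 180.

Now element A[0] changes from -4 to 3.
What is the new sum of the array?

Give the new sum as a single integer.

Old value at index 0: -4
New value at index 0: 3
Delta = 3 - -4 = 7
New sum = old_sum + delta = 180 + (7) = 187

Answer: 187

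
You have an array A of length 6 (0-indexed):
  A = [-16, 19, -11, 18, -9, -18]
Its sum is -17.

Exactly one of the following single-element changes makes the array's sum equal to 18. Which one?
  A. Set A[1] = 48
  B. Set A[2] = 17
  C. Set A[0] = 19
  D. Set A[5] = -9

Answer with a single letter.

Answer: C

Derivation:
Option A: A[1] 19->48, delta=29, new_sum=-17+(29)=12
Option B: A[2] -11->17, delta=28, new_sum=-17+(28)=11
Option C: A[0] -16->19, delta=35, new_sum=-17+(35)=18 <-- matches target
Option D: A[5] -18->-9, delta=9, new_sum=-17+(9)=-8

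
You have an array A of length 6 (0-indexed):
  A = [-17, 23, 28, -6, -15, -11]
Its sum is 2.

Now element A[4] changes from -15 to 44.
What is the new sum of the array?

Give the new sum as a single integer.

Answer: 61

Derivation:
Old value at index 4: -15
New value at index 4: 44
Delta = 44 - -15 = 59
New sum = old_sum + delta = 2 + (59) = 61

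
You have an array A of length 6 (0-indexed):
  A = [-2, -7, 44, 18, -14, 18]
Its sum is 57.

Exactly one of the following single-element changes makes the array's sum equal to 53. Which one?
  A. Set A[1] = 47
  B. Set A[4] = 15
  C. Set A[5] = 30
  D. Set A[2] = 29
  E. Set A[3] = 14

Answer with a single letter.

Answer: E

Derivation:
Option A: A[1] -7->47, delta=54, new_sum=57+(54)=111
Option B: A[4] -14->15, delta=29, new_sum=57+(29)=86
Option C: A[5] 18->30, delta=12, new_sum=57+(12)=69
Option D: A[2] 44->29, delta=-15, new_sum=57+(-15)=42
Option E: A[3] 18->14, delta=-4, new_sum=57+(-4)=53 <-- matches target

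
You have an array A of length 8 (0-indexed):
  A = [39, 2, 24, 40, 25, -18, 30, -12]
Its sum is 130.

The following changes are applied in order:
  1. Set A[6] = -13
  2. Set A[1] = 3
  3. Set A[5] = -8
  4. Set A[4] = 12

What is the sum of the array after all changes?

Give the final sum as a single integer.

Initial sum: 130
Change 1: A[6] 30 -> -13, delta = -43, sum = 87
Change 2: A[1] 2 -> 3, delta = 1, sum = 88
Change 3: A[5] -18 -> -8, delta = 10, sum = 98
Change 4: A[4] 25 -> 12, delta = -13, sum = 85

Answer: 85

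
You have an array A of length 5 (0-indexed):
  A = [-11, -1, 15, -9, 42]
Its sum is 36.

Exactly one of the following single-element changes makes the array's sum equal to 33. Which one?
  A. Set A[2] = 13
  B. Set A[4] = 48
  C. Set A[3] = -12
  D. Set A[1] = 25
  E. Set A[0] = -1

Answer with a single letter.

Option A: A[2] 15->13, delta=-2, new_sum=36+(-2)=34
Option B: A[4] 42->48, delta=6, new_sum=36+(6)=42
Option C: A[3] -9->-12, delta=-3, new_sum=36+(-3)=33 <-- matches target
Option D: A[1] -1->25, delta=26, new_sum=36+(26)=62
Option E: A[0] -11->-1, delta=10, new_sum=36+(10)=46

Answer: C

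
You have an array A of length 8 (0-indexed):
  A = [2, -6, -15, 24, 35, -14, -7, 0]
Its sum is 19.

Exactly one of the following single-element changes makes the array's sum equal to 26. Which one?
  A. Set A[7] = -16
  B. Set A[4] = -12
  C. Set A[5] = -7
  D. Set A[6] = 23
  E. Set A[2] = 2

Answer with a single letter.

Option A: A[7] 0->-16, delta=-16, new_sum=19+(-16)=3
Option B: A[4] 35->-12, delta=-47, new_sum=19+(-47)=-28
Option C: A[5] -14->-7, delta=7, new_sum=19+(7)=26 <-- matches target
Option D: A[6] -7->23, delta=30, new_sum=19+(30)=49
Option E: A[2] -15->2, delta=17, new_sum=19+(17)=36

Answer: C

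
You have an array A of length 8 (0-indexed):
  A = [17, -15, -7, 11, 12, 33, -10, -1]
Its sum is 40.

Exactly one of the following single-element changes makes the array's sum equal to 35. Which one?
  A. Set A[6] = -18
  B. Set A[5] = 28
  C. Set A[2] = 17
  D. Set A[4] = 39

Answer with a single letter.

Option A: A[6] -10->-18, delta=-8, new_sum=40+(-8)=32
Option B: A[5] 33->28, delta=-5, new_sum=40+(-5)=35 <-- matches target
Option C: A[2] -7->17, delta=24, new_sum=40+(24)=64
Option D: A[4] 12->39, delta=27, new_sum=40+(27)=67

Answer: B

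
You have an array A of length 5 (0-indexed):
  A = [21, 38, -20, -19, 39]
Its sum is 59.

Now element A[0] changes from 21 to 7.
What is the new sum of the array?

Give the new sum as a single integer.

Old value at index 0: 21
New value at index 0: 7
Delta = 7 - 21 = -14
New sum = old_sum + delta = 59 + (-14) = 45

Answer: 45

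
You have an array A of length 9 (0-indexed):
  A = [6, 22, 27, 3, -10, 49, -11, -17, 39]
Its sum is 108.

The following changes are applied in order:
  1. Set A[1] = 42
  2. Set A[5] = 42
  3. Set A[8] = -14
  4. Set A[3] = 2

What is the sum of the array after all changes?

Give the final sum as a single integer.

Initial sum: 108
Change 1: A[1] 22 -> 42, delta = 20, sum = 128
Change 2: A[5] 49 -> 42, delta = -7, sum = 121
Change 3: A[8] 39 -> -14, delta = -53, sum = 68
Change 4: A[3] 3 -> 2, delta = -1, sum = 67

Answer: 67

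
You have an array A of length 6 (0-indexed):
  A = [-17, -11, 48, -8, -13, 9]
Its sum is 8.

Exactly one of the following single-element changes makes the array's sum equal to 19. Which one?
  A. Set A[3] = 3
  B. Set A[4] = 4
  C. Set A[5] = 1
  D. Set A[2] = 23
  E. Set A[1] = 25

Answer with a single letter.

Option A: A[3] -8->3, delta=11, new_sum=8+(11)=19 <-- matches target
Option B: A[4] -13->4, delta=17, new_sum=8+(17)=25
Option C: A[5] 9->1, delta=-8, new_sum=8+(-8)=0
Option D: A[2] 48->23, delta=-25, new_sum=8+(-25)=-17
Option E: A[1] -11->25, delta=36, new_sum=8+(36)=44

Answer: A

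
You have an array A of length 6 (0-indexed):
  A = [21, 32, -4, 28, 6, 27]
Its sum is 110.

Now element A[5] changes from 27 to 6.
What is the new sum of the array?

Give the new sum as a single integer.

Answer: 89

Derivation:
Old value at index 5: 27
New value at index 5: 6
Delta = 6 - 27 = -21
New sum = old_sum + delta = 110 + (-21) = 89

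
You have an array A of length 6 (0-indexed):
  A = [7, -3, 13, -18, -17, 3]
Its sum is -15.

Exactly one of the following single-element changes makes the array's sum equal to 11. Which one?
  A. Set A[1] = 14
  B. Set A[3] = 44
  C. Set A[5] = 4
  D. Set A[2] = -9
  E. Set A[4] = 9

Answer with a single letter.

Option A: A[1] -3->14, delta=17, new_sum=-15+(17)=2
Option B: A[3] -18->44, delta=62, new_sum=-15+(62)=47
Option C: A[5] 3->4, delta=1, new_sum=-15+(1)=-14
Option D: A[2] 13->-9, delta=-22, new_sum=-15+(-22)=-37
Option E: A[4] -17->9, delta=26, new_sum=-15+(26)=11 <-- matches target

Answer: E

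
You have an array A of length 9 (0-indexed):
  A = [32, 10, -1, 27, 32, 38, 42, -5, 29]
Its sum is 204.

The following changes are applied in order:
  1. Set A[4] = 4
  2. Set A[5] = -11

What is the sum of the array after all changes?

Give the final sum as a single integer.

Initial sum: 204
Change 1: A[4] 32 -> 4, delta = -28, sum = 176
Change 2: A[5] 38 -> -11, delta = -49, sum = 127

Answer: 127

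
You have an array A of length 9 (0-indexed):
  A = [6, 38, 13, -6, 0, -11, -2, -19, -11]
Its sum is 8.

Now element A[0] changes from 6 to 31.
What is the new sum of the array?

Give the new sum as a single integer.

Answer: 33

Derivation:
Old value at index 0: 6
New value at index 0: 31
Delta = 31 - 6 = 25
New sum = old_sum + delta = 8 + (25) = 33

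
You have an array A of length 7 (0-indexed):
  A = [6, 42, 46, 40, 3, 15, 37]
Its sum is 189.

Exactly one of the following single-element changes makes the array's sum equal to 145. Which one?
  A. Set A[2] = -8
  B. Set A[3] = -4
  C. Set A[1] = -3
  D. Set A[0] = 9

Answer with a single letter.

Answer: B

Derivation:
Option A: A[2] 46->-8, delta=-54, new_sum=189+(-54)=135
Option B: A[3] 40->-4, delta=-44, new_sum=189+(-44)=145 <-- matches target
Option C: A[1] 42->-3, delta=-45, new_sum=189+(-45)=144
Option D: A[0] 6->9, delta=3, new_sum=189+(3)=192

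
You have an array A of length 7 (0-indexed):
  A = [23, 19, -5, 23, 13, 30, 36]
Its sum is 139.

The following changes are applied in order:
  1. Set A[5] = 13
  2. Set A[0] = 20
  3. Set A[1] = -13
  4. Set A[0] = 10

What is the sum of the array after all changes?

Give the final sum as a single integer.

Initial sum: 139
Change 1: A[5] 30 -> 13, delta = -17, sum = 122
Change 2: A[0] 23 -> 20, delta = -3, sum = 119
Change 3: A[1] 19 -> -13, delta = -32, sum = 87
Change 4: A[0] 20 -> 10, delta = -10, sum = 77

Answer: 77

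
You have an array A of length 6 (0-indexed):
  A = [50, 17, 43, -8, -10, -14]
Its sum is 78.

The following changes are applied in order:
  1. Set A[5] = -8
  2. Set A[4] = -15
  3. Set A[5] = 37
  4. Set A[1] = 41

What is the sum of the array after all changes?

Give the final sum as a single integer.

Initial sum: 78
Change 1: A[5] -14 -> -8, delta = 6, sum = 84
Change 2: A[4] -10 -> -15, delta = -5, sum = 79
Change 3: A[5] -8 -> 37, delta = 45, sum = 124
Change 4: A[1] 17 -> 41, delta = 24, sum = 148

Answer: 148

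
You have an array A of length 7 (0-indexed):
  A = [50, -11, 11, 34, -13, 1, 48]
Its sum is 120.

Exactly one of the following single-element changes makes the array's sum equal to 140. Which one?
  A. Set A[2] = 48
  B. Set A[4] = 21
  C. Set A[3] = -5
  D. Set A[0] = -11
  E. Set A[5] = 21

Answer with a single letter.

Option A: A[2] 11->48, delta=37, new_sum=120+(37)=157
Option B: A[4] -13->21, delta=34, new_sum=120+(34)=154
Option C: A[3] 34->-5, delta=-39, new_sum=120+(-39)=81
Option D: A[0] 50->-11, delta=-61, new_sum=120+(-61)=59
Option E: A[5] 1->21, delta=20, new_sum=120+(20)=140 <-- matches target

Answer: E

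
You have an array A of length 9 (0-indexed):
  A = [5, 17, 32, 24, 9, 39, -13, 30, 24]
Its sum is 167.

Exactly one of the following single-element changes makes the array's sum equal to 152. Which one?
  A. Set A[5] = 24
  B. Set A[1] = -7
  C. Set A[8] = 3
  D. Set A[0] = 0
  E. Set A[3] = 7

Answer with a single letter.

Answer: A

Derivation:
Option A: A[5] 39->24, delta=-15, new_sum=167+(-15)=152 <-- matches target
Option B: A[1] 17->-7, delta=-24, new_sum=167+(-24)=143
Option C: A[8] 24->3, delta=-21, new_sum=167+(-21)=146
Option D: A[0] 5->0, delta=-5, new_sum=167+(-5)=162
Option E: A[3] 24->7, delta=-17, new_sum=167+(-17)=150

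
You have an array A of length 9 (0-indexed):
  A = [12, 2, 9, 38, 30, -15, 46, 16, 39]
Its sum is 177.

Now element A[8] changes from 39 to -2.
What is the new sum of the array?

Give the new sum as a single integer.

Answer: 136

Derivation:
Old value at index 8: 39
New value at index 8: -2
Delta = -2 - 39 = -41
New sum = old_sum + delta = 177 + (-41) = 136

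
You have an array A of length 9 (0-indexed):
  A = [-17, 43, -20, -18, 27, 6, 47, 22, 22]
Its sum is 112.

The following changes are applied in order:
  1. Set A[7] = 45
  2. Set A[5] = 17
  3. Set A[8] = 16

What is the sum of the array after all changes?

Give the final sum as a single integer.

Answer: 140

Derivation:
Initial sum: 112
Change 1: A[7] 22 -> 45, delta = 23, sum = 135
Change 2: A[5] 6 -> 17, delta = 11, sum = 146
Change 3: A[8] 22 -> 16, delta = -6, sum = 140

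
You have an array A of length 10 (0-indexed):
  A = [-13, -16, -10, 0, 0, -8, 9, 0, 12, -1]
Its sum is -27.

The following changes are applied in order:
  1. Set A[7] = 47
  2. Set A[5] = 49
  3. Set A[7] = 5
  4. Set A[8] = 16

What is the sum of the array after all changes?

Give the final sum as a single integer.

Answer: 39

Derivation:
Initial sum: -27
Change 1: A[7] 0 -> 47, delta = 47, sum = 20
Change 2: A[5] -8 -> 49, delta = 57, sum = 77
Change 3: A[7] 47 -> 5, delta = -42, sum = 35
Change 4: A[8] 12 -> 16, delta = 4, sum = 39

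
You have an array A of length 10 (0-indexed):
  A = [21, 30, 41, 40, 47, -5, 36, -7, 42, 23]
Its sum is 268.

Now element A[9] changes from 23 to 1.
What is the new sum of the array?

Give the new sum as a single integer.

Old value at index 9: 23
New value at index 9: 1
Delta = 1 - 23 = -22
New sum = old_sum + delta = 268 + (-22) = 246

Answer: 246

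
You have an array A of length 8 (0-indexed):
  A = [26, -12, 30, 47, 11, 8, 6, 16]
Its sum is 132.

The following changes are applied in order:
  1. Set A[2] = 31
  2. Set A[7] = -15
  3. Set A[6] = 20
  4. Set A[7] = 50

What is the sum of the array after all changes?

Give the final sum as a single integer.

Initial sum: 132
Change 1: A[2] 30 -> 31, delta = 1, sum = 133
Change 2: A[7] 16 -> -15, delta = -31, sum = 102
Change 3: A[6] 6 -> 20, delta = 14, sum = 116
Change 4: A[7] -15 -> 50, delta = 65, sum = 181

Answer: 181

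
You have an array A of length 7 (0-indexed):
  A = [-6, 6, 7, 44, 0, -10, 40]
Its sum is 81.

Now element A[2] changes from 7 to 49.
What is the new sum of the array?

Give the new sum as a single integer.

Old value at index 2: 7
New value at index 2: 49
Delta = 49 - 7 = 42
New sum = old_sum + delta = 81 + (42) = 123

Answer: 123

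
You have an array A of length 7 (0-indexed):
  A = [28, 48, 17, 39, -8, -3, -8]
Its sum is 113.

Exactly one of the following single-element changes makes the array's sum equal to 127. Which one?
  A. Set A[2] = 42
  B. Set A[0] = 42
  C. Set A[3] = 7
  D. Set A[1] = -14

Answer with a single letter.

Option A: A[2] 17->42, delta=25, new_sum=113+(25)=138
Option B: A[0] 28->42, delta=14, new_sum=113+(14)=127 <-- matches target
Option C: A[3] 39->7, delta=-32, new_sum=113+(-32)=81
Option D: A[1] 48->-14, delta=-62, new_sum=113+(-62)=51

Answer: B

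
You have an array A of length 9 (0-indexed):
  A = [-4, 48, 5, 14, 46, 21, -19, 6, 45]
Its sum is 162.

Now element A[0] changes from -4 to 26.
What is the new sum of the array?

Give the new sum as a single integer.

Answer: 192

Derivation:
Old value at index 0: -4
New value at index 0: 26
Delta = 26 - -4 = 30
New sum = old_sum + delta = 162 + (30) = 192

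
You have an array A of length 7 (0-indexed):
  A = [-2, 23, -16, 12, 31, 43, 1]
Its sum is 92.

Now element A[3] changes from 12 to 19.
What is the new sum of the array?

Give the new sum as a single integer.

Answer: 99

Derivation:
Old value at index 3: 12
New value at index 3: 19
Delta = 19 - 12 = 7
New sum = old_sum + delta = 92 + (7) = 99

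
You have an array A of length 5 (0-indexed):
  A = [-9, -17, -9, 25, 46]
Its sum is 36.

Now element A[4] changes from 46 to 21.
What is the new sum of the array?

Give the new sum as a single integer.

Old value at index 4: 46
New value at index 4: 21
Delta = 21 - 46 = -25
New sum = old_sum + delta = 36 + (-25) = 11

Answer: 11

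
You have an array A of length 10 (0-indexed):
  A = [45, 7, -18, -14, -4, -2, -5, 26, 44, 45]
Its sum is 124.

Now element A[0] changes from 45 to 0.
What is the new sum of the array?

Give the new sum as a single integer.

Answer: 79

Derivation:
Old value at index 0: 45
New value at index 0: 0
Delta = 0 - 45 = -45
New sum = old_sum + delta = 124 + (-45) = 79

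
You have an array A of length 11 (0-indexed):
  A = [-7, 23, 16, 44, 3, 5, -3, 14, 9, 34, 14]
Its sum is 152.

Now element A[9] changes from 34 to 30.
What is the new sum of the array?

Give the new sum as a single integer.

Old value at index 9: 34
New value at index 9: 30
Delta = 30 - 34 = -4
New sum = old_sum + delta = 152 + (-4) = 148

Answer: 148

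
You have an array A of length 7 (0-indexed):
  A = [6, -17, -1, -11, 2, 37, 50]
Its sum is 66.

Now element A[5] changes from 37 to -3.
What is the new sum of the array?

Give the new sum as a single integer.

Answer: 26

Derivation:
Old value at index 5: 37
New value at index 5: -3
Delta = -3 - 37 = -40
New sum = old_sum + delta = 66 + (-40) = 26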